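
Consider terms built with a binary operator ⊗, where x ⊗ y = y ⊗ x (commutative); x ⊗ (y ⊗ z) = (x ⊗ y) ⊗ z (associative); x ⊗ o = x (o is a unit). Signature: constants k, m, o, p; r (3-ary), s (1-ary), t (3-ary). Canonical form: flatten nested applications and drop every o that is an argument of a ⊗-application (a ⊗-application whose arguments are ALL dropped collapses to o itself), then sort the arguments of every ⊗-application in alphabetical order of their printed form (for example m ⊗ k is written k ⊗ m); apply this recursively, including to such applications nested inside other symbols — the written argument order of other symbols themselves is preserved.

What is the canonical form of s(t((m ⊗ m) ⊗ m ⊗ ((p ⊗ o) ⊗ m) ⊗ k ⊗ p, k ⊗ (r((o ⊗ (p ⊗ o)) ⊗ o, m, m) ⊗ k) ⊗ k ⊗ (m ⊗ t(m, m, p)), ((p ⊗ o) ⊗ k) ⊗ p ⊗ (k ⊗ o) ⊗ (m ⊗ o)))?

Descend into:  k ⊗ (r((o ⊗ (p ⊗ o)) ⊗ o, m, m) ⊗ k) ⊗ k ⊗ (m ⊗ t(m, m, p))
Un-nest:  k ⊗ r((o ⊗ (p ⊗ o)) ⊗ o, m, m) ⊗ k ⊗ k ⊗ m ⊗ t(m, m, p)
Inside:  r((o ⊗ (p ⊗ o)) ⊗ o, m, m)  →  r(p, m, m)
Sort:  k ⊗ k ⊗ k ⊗ m ⊗ r(p, m, m) ⊗ t(m, m, p)
Rebuild:  s(t(k ⊗ m ⊗ m ⊗ m ⊗ m ⊗ p ⊗ p, k ⊗ k ⊗ k ⊗ m ⊗ r(p, m, m) ⊗ t(m, m, p), k ⊗ k ⊗ m ⊗ p ⊗ p))

Answer: s(t(k ⊗ m ⊗ m ⊗ m ⊗ m ⊗ p ⊗ p, k ⊗ k ⊗ k ⊗ m ⊗ r(p, m, m) ⊗ t(m, m, p), k ⊗ k ⊗ m ⊗ p ⊗ p))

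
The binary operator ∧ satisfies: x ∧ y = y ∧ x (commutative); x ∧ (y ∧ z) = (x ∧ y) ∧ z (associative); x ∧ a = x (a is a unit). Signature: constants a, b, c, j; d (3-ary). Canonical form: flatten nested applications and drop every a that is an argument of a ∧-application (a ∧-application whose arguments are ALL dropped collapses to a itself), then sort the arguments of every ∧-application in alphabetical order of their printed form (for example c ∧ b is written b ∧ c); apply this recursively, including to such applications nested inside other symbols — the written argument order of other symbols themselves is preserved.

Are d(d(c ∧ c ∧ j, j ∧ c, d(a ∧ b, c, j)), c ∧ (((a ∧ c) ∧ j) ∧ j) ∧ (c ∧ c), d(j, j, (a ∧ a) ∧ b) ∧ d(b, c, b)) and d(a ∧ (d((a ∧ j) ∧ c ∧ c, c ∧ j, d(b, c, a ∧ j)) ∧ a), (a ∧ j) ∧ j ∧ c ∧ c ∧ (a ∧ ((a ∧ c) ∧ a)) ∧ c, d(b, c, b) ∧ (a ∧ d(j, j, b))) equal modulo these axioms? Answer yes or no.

Left:  d(d(c ∧ c ∧ j, j ∧ c, d(a ∧ b, c, j)), c ∧ (((a ∧ c) ∧ j) ∧ j) ∧ (c ∧ c), d(j, j, (a ∧ a) ∧ b) ∧ d(b, c, b))
  Work inside:  d(j, j, (a ∧ a) ∧ b) ∧ d(b, c, b)
  Inside:  d(j, j, (a ∧ a) ∧ b)  →  d(j, j, b)
  Sort:  d(b, c, b) ∧ d(j, j, b)
  Rebuild:  d(d(c ∧ c ∧ j, c ∧ j, d(b, c, j)), c ∧ c ∧ c ∧ c ∧ j ∧ j, d(b, c, b) ∧ d(j, j, b))
Right:  d(a ∧ (d((a ∧ j) ∧ c ∧ c, c ∧ j, d(b, c, a ∧ j)) ∧ a), (a ∧ j) ∧ j ∧ c ∧ c ∧ (a ∧ ((a ∧ c) ∧ a)) ∧ c, d(b, c, b) ∧ (a ∧ d(j, j, b)))
  Work inside:  a ∧ (d((a ∧ j) ∧ c ∧ c, c ∧ j, d(b, c, a ∧ j)) ∧ a)
  Un-nest:  a ∧ d((a ∧ j) ∧ c ∧ c, c ∧ j, d(b, c, a ∧ j)) ∧ a
  Simplify inside:  d((a ∧ j) ∧ c ∧ c, c ∧ j, d(b, c, a ∧ j))  →  d(c ∧ c ∧ j, c ∧ j, d(b, c, j))
  Drop the unit:  drop a (×2)
  Order the arguments:  d(c ∧ c ∧ j, c ∧ j, d(b, c, j))
  Put back:  d(d(c ∧ c ∧ j, c ∧ j, d(b, c, j)), c ∧ c ∧ c ∧ c ∧ j ∧ j, d(b, c, b) ∧ d(j, j, b))

Answer: yes — both canonical forms are d(d(c ∧ c ∧ j, c ∧ j, d(b, c, j)), c ∧ c ∧ c ∧ c ∧ j ∧ j, d(b, c, b) ∧ d(j, j, b))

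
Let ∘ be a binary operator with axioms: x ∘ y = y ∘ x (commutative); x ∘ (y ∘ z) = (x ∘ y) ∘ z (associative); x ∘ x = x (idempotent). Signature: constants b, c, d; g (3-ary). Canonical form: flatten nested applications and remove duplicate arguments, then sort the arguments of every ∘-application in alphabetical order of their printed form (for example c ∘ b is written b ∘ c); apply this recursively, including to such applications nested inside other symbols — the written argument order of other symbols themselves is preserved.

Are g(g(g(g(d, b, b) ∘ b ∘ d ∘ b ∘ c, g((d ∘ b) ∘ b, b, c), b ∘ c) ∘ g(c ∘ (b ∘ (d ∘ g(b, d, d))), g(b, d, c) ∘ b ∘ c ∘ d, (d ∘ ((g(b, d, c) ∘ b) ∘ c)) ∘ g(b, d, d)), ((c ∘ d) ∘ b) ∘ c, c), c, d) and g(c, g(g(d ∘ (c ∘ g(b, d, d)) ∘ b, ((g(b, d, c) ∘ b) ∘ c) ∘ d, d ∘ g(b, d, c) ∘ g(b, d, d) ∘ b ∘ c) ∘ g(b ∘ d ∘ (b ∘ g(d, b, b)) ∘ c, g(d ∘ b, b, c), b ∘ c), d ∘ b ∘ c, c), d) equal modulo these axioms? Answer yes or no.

Left:  g(g(g(g(d, b, b) ∘ b ∘ d ∘ b ∘ c, g((d ∘ b) ∘ b, b, c), b ∘ c) ∘ g(c ∘ (b ∘ (d ∘ g(b, d, d))), g(b, d, c) ∘ b ∘ c ∘ d, (d ∘ ((g(b, d, c) ∘ b) ∘ c)) ∘ g(b, d, d)), ((c ∘ d) ∘ b) ∘ c, c), c, d)
  Focus inside:  g(g(d, b, b) ∘ b ∘ d ∘ b ∘ c, g((d ∘ b) ∘ b, b, c), b ∘ c) ∘ g(c ∘ (b ∘ (d ∘ g(b, d, d))), g(b, d, c) ∘ b ∘ c ∘ d, (d ∘ ((g(b, d, c) ∘ b) ∘ c)) ∘ g(b, d, d))
  Inside:  g(g(d, b, b) ∘ b ∘ d ∘ b ∘ c, g((d ∘ b) ∘ b, b, c), b ∘ c)  →  g(b ∘ c ∘ d ∘ g(d, b, b), g(b ∘ d, b, c), b ∘ c)
  Simplify inside:  g(c ∘ (b ∘ (d ∘ g(b, d, d))), g(b, d, c) ∘ b ∘ c ∘ d, (d ∘ ((g(b, d, c) ∘ b) ∘ c)) ∘ g(b, d, d))  →  g(b ∘ c ∘ d ∘ g(b, d, d), b ∘ c ∘ d ∘ g(b, d, c), b ∘ c ∘ d ∘ g(b, d, c) ∘ g(b, d, d))
  Sort:  g(b ∘ c ∘ d ∘ g(b, d, d), b ∘ c ∘ d ∘ g(b, d, c), b ∘ c ∘ d ∘ g(b, d, c) ∘ g(b, d, d)) ∘ g(b ∘ c ∘ d ∘ g(d, b, b), g(b ∘ d, b, c), b ∘ c)
  Put back:  g(g(g(b ∘ c ∘ d ∘ g(b, d, d), b ∘ c ∘ d ∘ g(b, d, c), b ∘ c ∘ d ∘ g(b, d, c) ∘ g(b, d, d)) ∘ g(b ∘ c ∘ d ∘ g(d, b, b), g(b ∘ d, b, c), b ∘ c), b ∘ c ∘ d, c), c, d)
Right:  g(c, g(g(d ∘ (c ∘ g(b, d, d)) ∘ b, ((g(b, d, c) ∘ b) ∘ c) ∘ d, d ∘ g(b, d, c) ∘ g(b, d, d) ∘ b ∘ c) ∘ g(b ∘ d ∘ (b ∘ g(d, b, b)) ∘ c, g(d ∘ b, b, c), b ∘ c), d ∘ b ∘ c, c), d)
  Focus inside:  g(d ∘ (c ∘ g(b, d, d)) ∘ b, ((g(b, d, c) ∘ b) ∘ c) ∘ d, d ∘ g(b, d, c) ∘ g(b, d, d) ∘ b ∘ c) ∘ g(b ∘ d ∘ (b ∘ g(d, b, b)) ∘ c, g(d ∘ b, b, c), b ∘ c)
  Canonicalize subterm:  g(d ∘ (c ∘ g(b, d, d)) ∘ b, ((g(b, d, c) ∘ b) ∘ c) ∘ d, d ∘ g(b, d, c) ∘ g(b, d, d) ∘ b ∘ c)  →  g(b ∘ c ∘ d ∘ g(b, d, d), b ∘ c ∘ d ∘ g(b, d, c), b ∘ c ∘ d ∘ g(b, d, c) ∘ g(b, d, d))
  Inside:  g(b ∘ d ∘ (b ∘ g(d, b, b)) ∘ c, g(d ∘ b, b, c), b ∘ c)  →  g(b ∘ c ∘ d ∘ g(d, b, b), g(b ∘ d, b, c), b ∘ c)
  Order the arguments:  g(b ∘ c ∘ d ∘ g(b, d, d), b ∘ c ∘ d ∘ g(b, d, c), b ∘ c ∘ d ∘ g(b, d, c) ∘ g(b, d, d)) ∘ g(b ∘ c ∘ d ∘ g(d, b, b), g(b ∘ d, b, c), b ∘ c)
  Reassemble:  g(c, g(g(b ∘ c ∘ d ∘ g(b, d, d), b ∘ c ∘ d ∘ g(b, d, c), b ∘ c ∘ d ∘ g(b, d, c) ∘ g(b, d, d)) ∘ g(b ∘ c ∘ d ∘ g(d, b, b), g(b ∘ d, b, c), b ∘ c), b ∘ c ∘ d, c), d)

Answer: no — g(g(g(b ∘ c ∘ d ∘ g(b, d, d), b ∘ c ∘ d ∘ g(b, d, c), b ∘ c ∘ d ∘ g(b, d, c) ∘ g(b, d, d)) ∘ g(b ∘ c ∘ d ∘ g(d, b, b), g(b ∘ d, b, c), b ∘ c), b ∘ c ∘ d, c), c, d) vs g(c, g(g(b ∘ c ∘ d ∘ g(b, d, d), b ∘ c ∘ d ∘ g(b, d, c), b ∘ c ∘ d ∘ g(b, d, c) ∘ g(b, d, d)) ∘ g(b ∘ c ∘ d ∘ g(d, b, b), g(b ∘ d, b, c), b ∘ c), b ∘ c ∘ d, c), d)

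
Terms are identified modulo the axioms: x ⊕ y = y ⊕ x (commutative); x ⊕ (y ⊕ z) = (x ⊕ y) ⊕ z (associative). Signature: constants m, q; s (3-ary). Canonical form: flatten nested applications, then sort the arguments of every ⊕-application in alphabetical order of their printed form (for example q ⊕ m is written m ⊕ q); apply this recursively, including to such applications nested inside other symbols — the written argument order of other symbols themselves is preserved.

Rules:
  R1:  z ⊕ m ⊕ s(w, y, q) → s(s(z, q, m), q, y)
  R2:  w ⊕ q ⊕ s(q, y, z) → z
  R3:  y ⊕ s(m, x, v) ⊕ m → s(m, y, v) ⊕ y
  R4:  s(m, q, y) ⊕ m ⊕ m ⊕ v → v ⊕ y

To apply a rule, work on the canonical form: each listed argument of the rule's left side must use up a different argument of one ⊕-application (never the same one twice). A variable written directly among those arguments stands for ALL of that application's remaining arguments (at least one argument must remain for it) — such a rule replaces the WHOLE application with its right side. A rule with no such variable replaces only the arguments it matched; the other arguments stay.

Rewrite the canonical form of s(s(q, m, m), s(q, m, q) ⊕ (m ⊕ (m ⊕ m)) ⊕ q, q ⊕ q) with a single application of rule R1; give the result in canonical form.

Canonical form:  s(s(q, m, m), m ⊕ m ⊕ m ⊕ q ⊕ s(q, m, q), q ⊕ q)
Match R1:  consume m, s(q, m, q);  w := q, y := m, z := m ⊕ m ⊕ q
Every leftover argument binds to the variable; the entire application is replaced.
Giving:  s(s(q, m, m), s(s(m ⊕ m ⊕ q, q, m), q, m), q ⊕ q)

Answer: s(s(q, m, m), s(s(m ⊕ m ⊕ q, q, m), q, m), q ⊕ q)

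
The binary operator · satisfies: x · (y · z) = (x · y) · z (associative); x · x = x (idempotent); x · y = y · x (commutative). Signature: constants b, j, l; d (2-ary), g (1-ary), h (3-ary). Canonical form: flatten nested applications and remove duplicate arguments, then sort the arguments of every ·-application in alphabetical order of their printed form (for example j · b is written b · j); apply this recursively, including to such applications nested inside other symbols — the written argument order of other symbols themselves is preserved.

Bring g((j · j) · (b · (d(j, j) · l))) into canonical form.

Answer: g(b · d(j, j) · j · l)

Derivation:
Focus inside:  (j · j) · (b · (d(j, j) · l))
Merge nested applications:  j · j · b · d(j, j) · l
Deduplicate:  drop duplicate j
Sort:  b · d(j, j) · j · l
Reassemble:  g(b · d(j, j) · j · l)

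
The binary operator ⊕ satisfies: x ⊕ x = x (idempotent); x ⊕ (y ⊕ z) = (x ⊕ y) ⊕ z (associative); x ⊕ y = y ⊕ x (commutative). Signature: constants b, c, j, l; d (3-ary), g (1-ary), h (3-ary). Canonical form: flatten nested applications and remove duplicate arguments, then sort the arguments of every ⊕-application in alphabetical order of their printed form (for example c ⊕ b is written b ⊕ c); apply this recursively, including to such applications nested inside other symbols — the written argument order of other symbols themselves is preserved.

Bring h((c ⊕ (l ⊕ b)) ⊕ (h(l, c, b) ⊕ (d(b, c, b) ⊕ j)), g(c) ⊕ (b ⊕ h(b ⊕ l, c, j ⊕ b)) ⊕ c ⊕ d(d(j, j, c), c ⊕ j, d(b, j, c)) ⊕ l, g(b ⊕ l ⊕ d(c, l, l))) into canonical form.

Answer: h(b ⊕ c ⊕ d(b, c, b) ⊕ h(l, c, b) ⊕ j ⊕ l, b ⊕ c ⊕ d(d(j, j, c), c ⊕ j, d(b, j, c)) ⊕ g(c) ⊕ h(b ⊕ l, c, b ⊕ j) ⊕ l, g(b ⊕ d(c, l, l) ⊕ l))

Derivation:
Focus inside:  g(c) ⊕ (b ⊕ h(b ⊕ l, c, j ⊕ b)) ⊕ c ⊕ d(d(j, j, c), c ⊕ j, d(b, j, c)) ⊕ l
Merge nested applications:  g(c) ⊕ b ⊕ h(b ⊕ l, c, j ⊕ b) ⊕ c ⊕ d(d(j, j, c), c ⊕ j, d(b, j, c)) ⊕ l
Simplify inside:  h(b ⊕ l, c, j ⊕ b)  →  h(b ⊕ l, c, b ⊕ j)
Sort:  b ⊕ c ⊕ d(d(j, j, c), c ⊕ j, d(b, j, c)) ⊕ g(c) ⊕ h(b ⊕ l, c, b ⊕ j) ⊕ l
Reassemble:  h(b ⊕ c ⊕ d(b, c, b) ⊕ h(l, c, b) ⊕ j ⊕ l, b ⊕ c ⊕ d(d(j, j, c), c ⊕ j, d(b, j, c)) ⊕ g(c) ⊕ h(b ⊕ l, c, b ⊕ j) ⊕ l, g(b ⊕ d(c, l, l) ⊕ l))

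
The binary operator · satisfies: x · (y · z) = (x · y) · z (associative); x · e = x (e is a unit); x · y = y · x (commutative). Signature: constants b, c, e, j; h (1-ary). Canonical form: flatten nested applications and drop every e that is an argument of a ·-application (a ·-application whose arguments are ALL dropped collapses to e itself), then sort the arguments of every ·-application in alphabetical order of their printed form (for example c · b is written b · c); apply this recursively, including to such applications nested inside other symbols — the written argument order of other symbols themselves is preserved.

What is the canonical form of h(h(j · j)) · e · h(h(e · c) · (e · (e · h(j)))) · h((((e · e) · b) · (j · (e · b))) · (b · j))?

Answer: h(b · b · b · j · j) · h(h(c) · h(j)) · h(h(j · j))

Derivation:
Simplify inside:  h(h(e · c) · (e · (e · h(j))))  →  h(h(c) · h(j))
Simplify inside:  h((((e · e) · b) · (j · (e · b))) · (b · j))  →  h(b · b · b · j · j)
Units out:  drop e
Sort:  h(b · b · b · j · j) · h(h(c) · h(j)) · h(h(j · j))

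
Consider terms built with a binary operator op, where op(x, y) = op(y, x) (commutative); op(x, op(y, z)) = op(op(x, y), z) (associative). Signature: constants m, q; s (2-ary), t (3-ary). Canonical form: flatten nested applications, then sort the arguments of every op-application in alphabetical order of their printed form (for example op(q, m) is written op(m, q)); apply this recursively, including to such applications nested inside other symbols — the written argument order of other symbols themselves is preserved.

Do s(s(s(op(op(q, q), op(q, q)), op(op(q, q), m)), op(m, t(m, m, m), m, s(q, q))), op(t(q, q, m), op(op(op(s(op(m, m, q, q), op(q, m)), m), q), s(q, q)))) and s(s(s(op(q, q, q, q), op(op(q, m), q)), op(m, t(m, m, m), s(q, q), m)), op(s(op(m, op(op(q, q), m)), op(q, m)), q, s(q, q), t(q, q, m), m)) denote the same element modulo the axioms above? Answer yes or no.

Left:  s(s(s(op(op(q, q), op(q, q)), op(op(q, q), m)), op(m, t(m, m, m), m, s(q, q))), op(t(q, q, m), op(op(op(s(op(m, m, q, q), op(q, m)), m), q), s(q, q))))
  Work inside:  op(t(q, q, m), op(op(op(s(op(m, m, q, q), op(q, m)), m), q), s(q, q)))
  Merge nested applications:  op(t(q, q, m), s(op(m, m, q, q), op(q, m)), m, q, s(q, q))
  Canonicalize subterm:  s(op(m, m, q, q), op(q, m))  →  s(op(m, m, q, q), op(m, q))
  Sort:  op(m, q, s(op(m, m, q, q), op(m, q)), s(q, q), t(q, q, m))
  Put back:  s(s(s(op(q, q, q, q), op(m, q, q)), op(m, m, s(q, q), t(m, m, m))), op(m, q, s(op(m, m, q, q), op(m, q)), s(q, q), t(q, q, m)))
Right:  s(s(s(op(q, q, q, q), op(op(q, m), q)), op(m, t(m, m, m), s(q, q), m)), op(s(op(m, op(op(q, q), m)), op(q, m)), q, s(q, q), t(q, q, m), m))
  Work inside:  op(s(op(m, op(op(q, q), m)), op(q, m)), q, s(q, q), t(q, q, m), m)
  Canonicalize subterm:  s(op(m, op(op(q, q), m)), op(q, m))  →  s(op(m, m, q, q), op(m, q))
  Sort:  op(m, q, s(op(m, m, q, q), op(m, q)), s(q, q), t(q, q, m))
  Reassemble:  s(s(s(op(q, q, q, q), op(m, q, q)), op(m, m, s(q, q), t(m, m, m))), op(m, q, s(op(m, m, q, q), op(m, q)), s(q, q), t(q, q, m)))

Answer: yes — both canonical forms are s(s(s(op(q, q, q, q), op(m, q, q)), op(m, m, s(q, q), t(m, m, m))), op(m, q, s(op(m, m, q, q), op(m, q)), s(q, q), t(q, q, m)))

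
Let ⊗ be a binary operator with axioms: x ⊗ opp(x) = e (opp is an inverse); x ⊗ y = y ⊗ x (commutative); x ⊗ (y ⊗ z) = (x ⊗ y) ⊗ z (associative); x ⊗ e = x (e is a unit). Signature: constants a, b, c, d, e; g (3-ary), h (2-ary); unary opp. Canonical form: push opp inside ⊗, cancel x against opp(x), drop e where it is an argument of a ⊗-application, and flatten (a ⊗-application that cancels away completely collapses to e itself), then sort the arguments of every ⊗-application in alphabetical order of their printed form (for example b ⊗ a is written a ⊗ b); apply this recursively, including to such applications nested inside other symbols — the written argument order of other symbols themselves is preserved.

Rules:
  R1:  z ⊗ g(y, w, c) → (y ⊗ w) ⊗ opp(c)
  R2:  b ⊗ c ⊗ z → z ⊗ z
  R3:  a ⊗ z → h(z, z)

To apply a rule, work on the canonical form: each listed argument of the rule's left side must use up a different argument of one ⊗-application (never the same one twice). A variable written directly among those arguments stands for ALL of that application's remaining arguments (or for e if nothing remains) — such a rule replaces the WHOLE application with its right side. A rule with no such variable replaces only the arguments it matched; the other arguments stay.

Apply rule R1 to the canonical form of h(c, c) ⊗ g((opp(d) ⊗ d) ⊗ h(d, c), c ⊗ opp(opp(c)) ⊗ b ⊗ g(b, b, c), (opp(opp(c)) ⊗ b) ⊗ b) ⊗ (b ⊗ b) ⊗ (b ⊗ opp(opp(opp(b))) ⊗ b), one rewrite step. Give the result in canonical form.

Canonical form:  b ⊗ b ⊗ b ⊗ g(h(d, c), b ⊗ c ⊗ c ⊗ g(b, b, c), b ⊗ b ⊗ c) ⊗ h(c, c)
Match R1:  consume g(b, b, c);  w := b, y := b, z := b ⊗ c ⊗ c
Every leftover argument binds to the variable; the entire application is replaced.
Result:  b ⊗ b ⊗ b ⊗ g(h(d, c), b ⊗ b ⊗ opp(c), b ⊗ b ⊗ c) ⊗ h(c, c)

Answer: b ⊗ b ⊗ b ⊗ g(h(d, c), b ⊗ b ⊗ opp(c), b ⊗ b ⊗ c) ⊗ h(c, c)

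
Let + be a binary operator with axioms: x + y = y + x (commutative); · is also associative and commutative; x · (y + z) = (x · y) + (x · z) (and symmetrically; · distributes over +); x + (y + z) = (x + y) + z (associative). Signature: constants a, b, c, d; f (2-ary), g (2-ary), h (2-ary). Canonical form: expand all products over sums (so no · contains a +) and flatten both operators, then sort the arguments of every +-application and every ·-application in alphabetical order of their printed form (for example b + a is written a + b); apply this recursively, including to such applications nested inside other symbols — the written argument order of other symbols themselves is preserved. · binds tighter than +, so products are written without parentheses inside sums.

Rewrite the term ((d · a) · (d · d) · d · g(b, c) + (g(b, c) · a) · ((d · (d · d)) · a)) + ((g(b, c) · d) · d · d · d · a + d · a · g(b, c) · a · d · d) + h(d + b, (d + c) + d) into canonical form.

Merge nested applications:  a · d · d · d · d · g(b, c) + a · a · d · d · d · g(b, c) + a · d · d · d · d · g(b, c) + a · a · d · d · d · g(b, c) + h(b + d, c + d + d)
Sort arguments:  a · a · d · d · d · g(b, c) + a · a · d · d · d · g(b, c) + a · d · d · d · d · g(b, c) + a · d · d · d · d · g(b, c) + h(b + d, c + d + d)

Answer: a · a · d · d · d · g(b, c) + a · a · d · d · d · g(b, c) + a · d · d · d · d · g(b, c) + a · d · d · d · d · g(b, c) + h(b + d, c + d + d)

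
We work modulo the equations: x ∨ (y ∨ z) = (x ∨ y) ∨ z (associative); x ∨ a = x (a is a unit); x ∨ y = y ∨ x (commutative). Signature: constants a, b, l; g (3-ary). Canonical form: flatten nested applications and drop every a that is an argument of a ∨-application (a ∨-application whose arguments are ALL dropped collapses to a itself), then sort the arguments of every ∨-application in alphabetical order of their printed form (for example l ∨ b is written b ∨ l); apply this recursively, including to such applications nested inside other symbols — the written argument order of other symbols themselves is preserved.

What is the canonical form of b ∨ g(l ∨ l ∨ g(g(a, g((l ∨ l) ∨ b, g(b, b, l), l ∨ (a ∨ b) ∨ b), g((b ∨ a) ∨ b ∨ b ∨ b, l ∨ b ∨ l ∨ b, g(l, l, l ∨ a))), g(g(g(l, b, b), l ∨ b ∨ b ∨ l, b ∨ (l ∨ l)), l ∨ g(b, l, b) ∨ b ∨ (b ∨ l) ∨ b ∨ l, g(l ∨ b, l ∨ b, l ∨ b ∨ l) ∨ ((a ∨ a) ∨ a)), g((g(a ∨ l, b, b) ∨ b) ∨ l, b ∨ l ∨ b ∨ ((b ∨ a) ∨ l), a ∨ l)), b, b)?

Answer: b ∨ g(g(g(a, g(b ∨ l ∨ l, g(b, b, l), b ∨ b ∨ l), g(b ∨ b ∨ b ∨ b, b ∨ b ∨ l ∨ l, g(l, l, l))), g(g(g(l, b, b), b ∨ b ∨ l ∨ l, b ∨ l ∨ l), b ∨ b ∨ b ∨ g(b, l, b) ∨ l ∨ l ∨ l, g(b ∨ l, b ∨ l, b ∨ l ∨ l)), g(b ∨ g(l, b, b) ∨ l, b ∨ b ∨ b ∨ l ∨ l, l)) ∨ l ∨ l, b, b)

Derivation:
Inside:  g(l ∨ l ∨ g(g(a, g((l ∨ l) ∨ b, g(b, b, l), l ∨ (a ∨ b) ∨ b), g((b ∨ a) ∨ b ∨ b ∨ b, l ∨ b ∨ l ∨ b, g(l, l, l ∨ a))), g(g(g(l, b, b), l ∨ b ∨ b ∨ l, b ∨ (l ∨ l)), l ∨ g(b, l, b) ∨ b ∨ (b ∨ l) ∨ b ∨ l, g(l ∨ b, l ∨ b, l ∨ b ∨ l) ∨ ((a ∨ a) ∨ a)), g((g(a ∨ l, b, b) ∨ b) ∨ l, b ∨ l ∨ b ∨ ((b ∨ a) ∨ l), a ∨ l)), b, b)  →  g(g(g(a, g(b ∨ l ∨ l, g(b, b, l), b ∨ b ∨ l), g(b ∨ b ∨ b ∨ b, b ∨ b ∨ l ∨ l, g(l, l, l))), g(g(g(l, b, b), b ∨ b ∨ l ∨ l, b ∨ l ∨ l), b ∨ b ∨ b ∨ g(b, l, b) ∨ l ∨ l ∨ l, g(b ∨ l, b ∨ l, b ∨ l ∨ l)), g(b ∨ g(l, b, b) ∨ l, b ∨ b ∨ b ∨ l ∨ l, l)) ∨ l ∨ l, b, b)
Sort:  b ∨ g(g(g(a, g(b ∨ l ∨ l, g(b, b, l), b ∨ b ∨ l), g(b ∨ b ∨ b ∨ b, b ∨ b ∨ l ∨ l, g(l, l, l))), g(g(g(l, b, b), b ∨ b ∨ l ∨ l, b ∨ l ∨ l), b ∨ b ∨ b ∨ g(b, l, b) ∨ l ∨ l ∨ l, g(b ∨ l, b ∨ l, b ∨ l ∨ l)), g(b ∨ g(l, b, b) ∨ l, b ∨ b ∨ b ∨ l ∨ l, l)) ∨ l ∨ l, b, b)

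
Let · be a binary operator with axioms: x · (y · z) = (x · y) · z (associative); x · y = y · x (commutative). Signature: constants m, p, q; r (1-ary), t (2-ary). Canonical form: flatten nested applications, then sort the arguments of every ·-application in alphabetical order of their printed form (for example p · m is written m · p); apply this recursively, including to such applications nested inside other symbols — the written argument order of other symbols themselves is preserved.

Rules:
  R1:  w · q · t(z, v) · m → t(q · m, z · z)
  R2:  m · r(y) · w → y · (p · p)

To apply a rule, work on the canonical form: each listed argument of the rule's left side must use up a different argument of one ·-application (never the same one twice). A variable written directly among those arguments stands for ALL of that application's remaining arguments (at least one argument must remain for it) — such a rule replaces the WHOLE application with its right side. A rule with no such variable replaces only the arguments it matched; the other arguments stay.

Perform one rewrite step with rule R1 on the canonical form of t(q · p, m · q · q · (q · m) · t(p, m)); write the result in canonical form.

Canonical form:  t(p · q, m · m · q · q · q · t(p, m))
Apply R1:  consuming m, q, t(p, m);  v := m, w := m · q · q, z := p
The extension variable absorbs all remaining arguments, so the whole application is rewritten.
New term:  t(p · q, t(m · q, p · p))

Answer: t(p · q, t(m · q, p · p))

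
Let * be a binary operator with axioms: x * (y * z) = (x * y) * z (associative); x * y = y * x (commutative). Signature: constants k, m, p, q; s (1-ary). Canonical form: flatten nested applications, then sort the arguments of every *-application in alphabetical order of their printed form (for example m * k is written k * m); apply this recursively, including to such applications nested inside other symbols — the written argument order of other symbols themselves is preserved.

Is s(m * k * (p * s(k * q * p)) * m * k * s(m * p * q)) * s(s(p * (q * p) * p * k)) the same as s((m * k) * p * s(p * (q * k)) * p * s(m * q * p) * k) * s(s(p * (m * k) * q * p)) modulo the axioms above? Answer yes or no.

Left:  s(m * k * (p * s(k * q * p)) * m * k * s(m * p * q)) * s(s(p * (q * p) * p * k))
  Inside:  s(m * k * (p * s(k * q * p)) * m * k * s(m * p * q))  →  s(k * k * m * m * p * s(k * p * q) * s(m * p * q))
  Inside:  s(s(p * (q * p) * p * k))  →  s(s(k * p * p * p * q))
  Order the arguments:  s(k * k * m * m * p * s(k * p * q) * s(m * p * q)) * s(s(k * p * p * p * q))
Right:  s((m * k) * p * s(p * (q * k)) * p * s(m * q * p) * k) * s(s(p * (m * k) * q * p))
  Canonicalize subterm:  s((m * k) * p * s(p * (q * k)) * p * s(m * q * p) * k)  →  s(k * k * m * p * p * s(k * p * q) * s(m * p * q))
  Simplify inside:  s(s(p * (m * k) * q * p))  →  s(s(k * m * p * p * q))
  Order the arguments:  s(k * k * m * p * p * s(k * p * q) * s(m * p * q)) * s(s(k * m * p * p * q))

Answer: no — s(k * k * m * m * p * s(k * p * q) * s(m * p * q)) * s(s(k * p * p * p * q)) vs s(k * k * m * p * p * s(k * p * q) * s(m * p * q)) * s(s(k * m * p * p * q))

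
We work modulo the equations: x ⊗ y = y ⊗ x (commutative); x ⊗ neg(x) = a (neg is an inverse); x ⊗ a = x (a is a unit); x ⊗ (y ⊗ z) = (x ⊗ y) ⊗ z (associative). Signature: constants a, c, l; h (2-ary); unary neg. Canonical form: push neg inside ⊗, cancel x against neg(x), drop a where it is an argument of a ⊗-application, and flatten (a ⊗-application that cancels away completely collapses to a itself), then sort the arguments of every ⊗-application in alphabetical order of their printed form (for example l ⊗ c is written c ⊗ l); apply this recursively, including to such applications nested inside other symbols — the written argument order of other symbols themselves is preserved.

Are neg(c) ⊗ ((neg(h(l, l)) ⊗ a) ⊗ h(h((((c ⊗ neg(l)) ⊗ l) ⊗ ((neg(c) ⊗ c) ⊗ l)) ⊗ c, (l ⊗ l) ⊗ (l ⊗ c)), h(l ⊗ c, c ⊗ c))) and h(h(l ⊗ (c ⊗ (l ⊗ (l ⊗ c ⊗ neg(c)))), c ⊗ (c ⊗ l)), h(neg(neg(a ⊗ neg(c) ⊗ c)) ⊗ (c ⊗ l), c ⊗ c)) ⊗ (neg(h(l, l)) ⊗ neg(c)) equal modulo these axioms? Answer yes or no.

Answer: no — h(h(c ⊗ c ⊗ l, c ⊗ l ⊗ l ⊗ l), h(c ⊗ l, c ⊗ c)) ⊗ neg(c) ⊗ neg(h(l, l)) vs h(h(c ⊗ l ⊗ l ⊗ l, c ⊗ c ⊗ l), h(c ⊗ l, c ⊗ c)) ⊗ neg(c) ⊗ neg(h(l, l))

Derivation:
Left:  neg(c) ⊗ ((neg(h(l, l)) ⊗ a) ⊗ h(h((((c ⊗ neg(l)) ⊗ l) ⊗ ((neg(c) ⊗ c) ⊗ l)) ⊗ c, (l ⊗ l) ⊗ (l ⊗ c)), h(l ⊗ c, c ⊗ c)))
  Combine occurrences:  neg(c) ⊗ neg(h(l, l)) ⊗ h(h(c ⊗ c ⊗ l, c ⊗ l ⊗ l ⊗ l), h(c ⊗ l, c ⊗ c))
  Sort arguments:  h(h(c ⊗ c ⊗ l, c ⊗ l ⊗ l ⊗ l), h(c ⊗ l, c ⊗ c)) ⊗ neg(c) ⊗ neg(h(l, l))
Right:  h(h(l ⊗ (c ⊗ (l ⊗ (l ⊗ c ⊗ neg(c)))), c ⊗ (c ⊗ l)), h(neg(neg(a ⊗ neg(c) ⊗ c)) ⊗ (c ⊗ l), c ⊗ c)) ⊗ (neg(h(l, l)) ⊗ neg(c))
  Push neg inside:  distribute neg over ⊗ and collapse double neg
  Combine occurrences:  h(h(c ⊗ l ⊗ l ⊗ l, c ⊗ c ⊗ l), h(c ⊗ l, c ⊗ c)) ⊗ neg(h(l, l)) ⊗ neg(c)
  Order the arguments:  h(h(c ⊗ l ⊗ l ⊗ l, c ⊗ c ⊗ l), h(c ⊗ l, c ⊗ c)) ⊗ neg(c) ⊗ neg(h(l, l))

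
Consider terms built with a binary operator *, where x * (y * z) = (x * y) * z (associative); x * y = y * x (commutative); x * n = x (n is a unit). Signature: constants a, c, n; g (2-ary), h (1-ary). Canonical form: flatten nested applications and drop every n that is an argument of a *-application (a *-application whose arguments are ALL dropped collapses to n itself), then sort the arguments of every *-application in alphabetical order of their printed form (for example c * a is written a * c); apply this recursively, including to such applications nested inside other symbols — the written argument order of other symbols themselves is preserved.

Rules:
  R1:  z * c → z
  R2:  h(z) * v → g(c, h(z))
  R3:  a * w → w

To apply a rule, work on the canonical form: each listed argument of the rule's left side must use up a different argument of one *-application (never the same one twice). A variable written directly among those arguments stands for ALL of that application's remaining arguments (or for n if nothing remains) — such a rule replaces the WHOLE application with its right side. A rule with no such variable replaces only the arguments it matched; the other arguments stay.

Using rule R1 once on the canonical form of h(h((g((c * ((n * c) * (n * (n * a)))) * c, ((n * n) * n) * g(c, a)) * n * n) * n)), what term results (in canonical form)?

Canonical form:  h(h(g(a * c * c * c, g(c, a))))
Apply R1:  consuming c;  z := a * c * c
Every leftover argument binds to the variable; the entire application is replaced.
Result:  h(h(g(a * c * c, g(c, a))))

Answer: h(h(g(a * c * c, g(c, a))))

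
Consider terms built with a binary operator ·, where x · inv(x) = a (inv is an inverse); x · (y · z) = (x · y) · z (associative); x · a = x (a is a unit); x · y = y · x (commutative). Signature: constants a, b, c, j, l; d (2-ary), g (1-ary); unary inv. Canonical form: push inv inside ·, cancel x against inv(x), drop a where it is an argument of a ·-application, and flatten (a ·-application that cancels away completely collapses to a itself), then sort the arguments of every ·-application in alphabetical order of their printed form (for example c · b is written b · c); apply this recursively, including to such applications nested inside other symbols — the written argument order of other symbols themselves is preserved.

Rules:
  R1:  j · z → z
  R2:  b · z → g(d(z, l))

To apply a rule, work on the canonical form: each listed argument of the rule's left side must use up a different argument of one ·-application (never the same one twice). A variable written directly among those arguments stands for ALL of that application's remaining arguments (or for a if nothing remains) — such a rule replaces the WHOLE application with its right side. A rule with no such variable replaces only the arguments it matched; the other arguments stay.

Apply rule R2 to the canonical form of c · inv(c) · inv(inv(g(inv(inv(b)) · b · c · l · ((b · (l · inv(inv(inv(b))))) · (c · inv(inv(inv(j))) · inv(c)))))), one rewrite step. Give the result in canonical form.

Canonical form:  g(b · b · c · inv(j) · l · l)
Apply R2:  consuming b;  z := b · c · inv(j) · l · l
Every leftover argument binds to the variable; the entire application is replaced.
Result:  g(g(d(b · c · inv(j) · l · l, l)))

Answer: g(g(d(b · c · inv(j) · l · l, l)))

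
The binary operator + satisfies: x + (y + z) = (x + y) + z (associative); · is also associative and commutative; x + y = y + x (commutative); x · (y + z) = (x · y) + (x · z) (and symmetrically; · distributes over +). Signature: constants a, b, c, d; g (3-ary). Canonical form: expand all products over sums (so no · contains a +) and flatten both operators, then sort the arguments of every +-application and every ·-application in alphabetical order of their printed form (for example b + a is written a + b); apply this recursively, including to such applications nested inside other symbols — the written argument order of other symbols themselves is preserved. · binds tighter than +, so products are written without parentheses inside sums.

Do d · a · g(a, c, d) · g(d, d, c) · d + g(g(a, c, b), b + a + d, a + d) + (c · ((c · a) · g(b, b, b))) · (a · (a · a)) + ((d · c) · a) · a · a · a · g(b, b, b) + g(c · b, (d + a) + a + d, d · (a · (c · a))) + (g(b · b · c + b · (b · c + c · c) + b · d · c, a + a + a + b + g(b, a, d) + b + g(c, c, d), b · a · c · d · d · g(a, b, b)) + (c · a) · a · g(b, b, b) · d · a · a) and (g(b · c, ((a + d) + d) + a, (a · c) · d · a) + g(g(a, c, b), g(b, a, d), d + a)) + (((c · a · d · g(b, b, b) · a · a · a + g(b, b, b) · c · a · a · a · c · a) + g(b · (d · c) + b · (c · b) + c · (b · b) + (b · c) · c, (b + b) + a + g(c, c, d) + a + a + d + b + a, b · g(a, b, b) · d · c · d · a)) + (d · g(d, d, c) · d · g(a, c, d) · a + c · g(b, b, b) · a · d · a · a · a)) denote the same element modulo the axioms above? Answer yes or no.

Answer: no — a · a · a · a · c · c · g(b, b, b) + a · a · a · a · c · d · g(b, b, b) + a · a · a · a · c · d · g(b, b, b) + a · d · d · g(a, c, d) · g(d, d, c) + g(b · b · c + b · b · c + b · c · c + b · c · d, a + a + a + b + b + g(b, a, d) + g(c, c, d), a · b · c · d · d · g(a, b, b)) + g(b · c, a + a + d + d, a · a · c · d) + g(g(a, c, b), a + b + d, a + d) vs a · a · a · a · c · c · g(b, b, b) + a · a · a · a · c · d · g(b, b, b) + a · a · a · a · c · d · g(b, b, b) + a · d · d · g(a, c, d) · g(d, d, c) + g(b · b · c + b · b · c + b · c · c + b · c · d, a + a + a + a + b + b + b + d + g(c, c, d), a · b · c · d · d · g(a, b, b)) + g(b · c, a + a + d + d, a · a · c · d) + g(g(a, c, b), g(b, a, d), a + d)

Derivation:
Left:  d · a · g(a, c, d) · g(d, d, c) · d + g(g(a, c, b), b + a + d, a + d) + (c · ((c · a) · g(b, b, b))) · (a · (a · a)) + ((d · c) · a) · a · a · a · g(b, b, b) + g(c · b, (d + a) + a + d, d · (a · (c · a))) + (g(b · b · c + b · (b · c + c · c) + b · d · c, a + a + a + b + g(b, a, d) + b + g(c, c, d), b · a · c · d · d · g(a, b, b)) + (c · a) · a · g(b, b, b) · d · a · a)
  Expand:  a · d · d · g(a, c, d) · g(d, d, c) + g(g(a, c, b), a + b + d, a + d) + a · a · a · a · c · c · g(b, b, b) + a · a · a · a · c · d · g(b, b, b) + g(b · c, a + a + d + d, a · a · c · d) + g(b · b · c + b · b · c + b · c · c + b · c · d, a + a + a + b + b + g(b, a, d) + g(c, c, d), a · b · c · d · d · g(a, b, b)) + a · a · a · a · c · d · g(b, b, b)
  Order the arguments:  a · a · a · a · c · c · g(b, b, b) + a · a · a · a · c · d · g(b, b, b) + a · a · a · a · c · d · g(b, b, b) + a · d · d · g(a, c, d) · g(d, d, c) + g(b · b · c + b · b · c + b · c · c + b · c · d, a + a + a + b + b + g(b, a, d) + g(c, c, d), a · b · c · d · d · g(a, b, b)) + g(b · c, a + a + d + d, a · a · c · d) + g(g(a, c, b), a + b + d, a + d)
Right:  (g(b · c, ((a + d) + d) + a, (a · c) · d · a) + g(g(a, c, b), g(b, a, d), d + a)) + (((c · a · d · g(b, b, b) · a · a · a + g(b, b, b) · c · a · a · a · c · a) + g(b · (d · c) + b · (c · b) + c · (b · b) + (b · c) · c, (b + b) + a + g(c, c, d) + a + a + d + b + a, b · g(a, b, b) · d · c · d · a)) + (d · g(d, d, c) · d · g(a, c, d) · a + c · g(b, b, b) · a · d · a · a · a))
  Merge nested applications:  g(b · c, a + a + d + d, a · a · c · d) + g(g(a, c, b), g(b, a, d), a + d) + a · a · a · a · c · d · g(b, b, b) + a · a · a · a · c · c · g(b, b, b) + g(b · b · c + b · b · c + b · c · c + b · c · d, a + a + a + a + b + b + b + d + g(c, c, d), a · b · c · d · d · g(a, b, b)) + a · d · d · g(a, c, d) · g(d, d, c) + a · a · a · a · c · d · g(b, b, b)
  Order the arguments:  a · a · a · a · c · c · g(b, b, b) + a · a · a · a · c · d · g(b, b, b) + a · a · a · a · c · d · g(b, b, b) + a · d · d · g(a, c, d) · g(d, d, c) + g(b · b · c + b · b · c + b · c · c + b · c · d, a + a + a + a + b + b + b + d + g(c, c, d), a · b · c · d · d · g(a, b, b)) + g(b · c, a + a + d + d, a · a · c · d) + g(g(a, c, b), g(b, a, d), a + d)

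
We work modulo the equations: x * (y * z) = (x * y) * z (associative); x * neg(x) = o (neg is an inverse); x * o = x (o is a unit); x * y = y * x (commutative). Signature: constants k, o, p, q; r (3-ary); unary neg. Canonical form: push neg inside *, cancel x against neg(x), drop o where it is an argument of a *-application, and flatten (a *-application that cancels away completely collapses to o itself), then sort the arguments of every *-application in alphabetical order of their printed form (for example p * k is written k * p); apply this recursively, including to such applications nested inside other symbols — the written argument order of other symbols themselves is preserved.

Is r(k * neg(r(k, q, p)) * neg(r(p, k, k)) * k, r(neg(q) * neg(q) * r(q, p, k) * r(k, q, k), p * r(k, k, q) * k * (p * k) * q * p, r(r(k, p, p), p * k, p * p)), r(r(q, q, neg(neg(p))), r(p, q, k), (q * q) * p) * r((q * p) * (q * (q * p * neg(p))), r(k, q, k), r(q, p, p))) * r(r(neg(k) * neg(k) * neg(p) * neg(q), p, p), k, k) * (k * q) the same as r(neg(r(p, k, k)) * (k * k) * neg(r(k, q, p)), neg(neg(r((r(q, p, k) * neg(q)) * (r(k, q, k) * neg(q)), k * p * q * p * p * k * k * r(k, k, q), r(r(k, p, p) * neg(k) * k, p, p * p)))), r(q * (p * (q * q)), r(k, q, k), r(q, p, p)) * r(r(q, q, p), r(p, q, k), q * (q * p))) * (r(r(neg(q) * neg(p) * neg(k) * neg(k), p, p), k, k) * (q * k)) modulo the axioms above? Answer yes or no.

Left:  r(k * neg(r(k, q, p)) * neg(r(p, k, k)) * k, r(neg(q) * neg(q) * r(q, p, k) * r(k, q, k), p * r(k, k, q) * k * (p * k) * q * p, r(r(k, p, p), p * k, p * p)), r(r(q, q, neg(neg(p))), r(p, q, k), (q * q) * p) * r((q * p) * (q * (q * p * neg(p))), r(k, q, k), r(q, p, p))) * r(r(neg(k) * neg(k) * neg(p) * neg(q), p, p), k, k) * (k * q)
  Push neg inside:  distribute neg over * and collapse double neg
  Combine occurrences:  r(k * k * neg(r(k, q, p)) * neg(r(p, k, k)), r(neg(q) * neg(q) * r(k, q, k) * r(q, p, k), k * k * p * p * p * q * r(k, k, q), r(r(k, p, p), k * p, p * p)), r(p * q * q * q, r(k, q, k), r(q, p, p)) * r(r(q, q, p), r(p, q, k), p * q * q)) * r(r(neg(k) * neg(k) * neg(p) * neg(q), p, p), k, k) * k * q
  Sort:  k * q * r(k * k * neg(r(k, q, p)) * neg(r(p, k, k)), r(neg(q) * neg(q) * r(k, q, k) * r(q, p, k), k * k * p * p * p * q * r(k, k, q), r(r(k, p, p), k * p, p * p)), r(p * q * q * q, r(k, q, k), r(q, p, p)) * r(r(q, q, p), r(p, q, k), p * q * q)) * r(r(neg(k) * neg(k) * neg(p) * neg(q), p, p), k, k)
Right:  r(neg(r(p, k, k)) * (k * k) * neg(r(k, q, p)), neg(neg(r((r(q, p, k) * neg(q)) * (r(k, q, k) * neg(q)), k * p * q * p * p * k * k * r(k, k, q), r(r(k, p, p) * neg(k) * k, p, p * p)))), r(q * (p * (q * q)), r(k, q, k), r(q, p, p)) * r(r(q, q, p), r(p, q, k), q * (q * p))) * (r(r(neg(q) * neg(p) * neg(k) * neg(k), p, p), k, k) * (q * k))
  Push neg inside:  distribute neg over * and collapse double neg
  Collect:  r(k * k * neg(r(k, q, p)) * neg(r(p, k, k)), r(neg(q) * neg(q) * r(k, q, k) * r(q, p, k), k * k * k * p * p * p * q * r(k, k, q), r(r(k, p, p), p, p * p)), r(p * q * q * q, r(k, q, k), r(q, p, p)) * r(r(q, q, p), r(p, q, k), p * q * q)) * r(r(neg(k) * neg(k) * neg(p) * neg(q), p, p), k, k) * q * k
  Sort arguments:  k * q * r(k * k * neg(r(k, q, p)) * neg(r(p, k, k)), r(neg(q) * neg(q) * r(k, q, k) * r(q, p, k), k * k * k * p * p * p * q * r(k, k, q), r(r(k, p, p), p, p * p)), r(p * q * q * q, r(k, q, k), r(q, p, p)) * r(r(q, q, p), r(p, q, k), p * q * q)) * r(r(neg(k) * neg(k) * neg(p) * neg(q), p, p), k, k)

Answer: no — k * q * r(k * k * neg(r(k, q, p)) * neg(r(p, k, k)), r(neg(q) * neg(q) * r(k, q, k) * r(q, p, k), k * k * p * p * p * q * r(k, k, q), r(r(k, p, p), k * p, p * p)), r(p * q * q * q, r(k, q, k), r(q, p, p)) * r(r(q, q, p), r(p, q, k), p * q * q)) * r(r(neg(k) * neg(k) * neg(p) * neg(q), p, p), k, k) vs k * q * r(k * k * neg(r(k, q, p)) * neg(r(p, k, k)), r(neg(q) * neg(q) * r(k, q, k) * r(q, p, k), k * k * k * p * p * p * q * r(k, k, q), r(r(k, p, p), p, p * p)), r(p * q * q * q, r(k, q, k), r(q, p, p)) * r(r(q, q, p), r(p, q, k), p * q * q)) * r(r(neg(k) * neg(k) * neg(p) * neg(q), p, p), k, k)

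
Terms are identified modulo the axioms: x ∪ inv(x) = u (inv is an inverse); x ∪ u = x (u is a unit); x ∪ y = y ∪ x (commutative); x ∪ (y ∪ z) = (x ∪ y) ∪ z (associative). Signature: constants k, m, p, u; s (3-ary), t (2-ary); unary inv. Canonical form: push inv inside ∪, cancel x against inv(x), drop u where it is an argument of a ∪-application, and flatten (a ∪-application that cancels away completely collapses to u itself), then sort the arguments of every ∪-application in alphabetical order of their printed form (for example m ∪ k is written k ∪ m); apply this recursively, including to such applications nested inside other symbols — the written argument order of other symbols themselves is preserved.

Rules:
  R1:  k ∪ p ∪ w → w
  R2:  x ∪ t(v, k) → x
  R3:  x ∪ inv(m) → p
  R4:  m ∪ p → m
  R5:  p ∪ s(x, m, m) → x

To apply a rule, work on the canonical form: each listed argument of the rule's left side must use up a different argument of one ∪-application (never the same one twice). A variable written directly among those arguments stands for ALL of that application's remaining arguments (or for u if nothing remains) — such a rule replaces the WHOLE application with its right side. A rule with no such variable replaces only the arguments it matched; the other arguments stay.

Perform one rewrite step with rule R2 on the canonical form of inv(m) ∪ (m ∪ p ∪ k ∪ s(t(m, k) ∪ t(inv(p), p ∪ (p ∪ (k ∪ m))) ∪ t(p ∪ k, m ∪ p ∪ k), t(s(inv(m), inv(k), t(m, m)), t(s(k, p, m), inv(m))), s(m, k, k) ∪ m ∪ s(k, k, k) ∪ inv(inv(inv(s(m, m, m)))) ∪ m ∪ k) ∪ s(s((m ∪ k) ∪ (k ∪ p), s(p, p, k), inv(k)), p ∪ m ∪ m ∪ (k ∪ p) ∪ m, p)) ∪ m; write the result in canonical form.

Answer: k ∪ m ∪ p ∪ s(s(k ∪ k ∪ m ∪ p, s(p, p, k), inv(k)), k ∪ m ∪ m ∪ m ∪ p ∪ p, p) ∪ s(t(inv(p), k ∪ m ∪ p ∪ p) ∪ t(k ∪ p, k ∪ m ∪ p), t(s(inv(m), inv(k), t(m, m)), t(s(k, p, m), inv(m))), inv(s(m, m, m)) ∪ k ∪ m ∪ m ∪ s(k, k, k) ∪ s(m, k, k))

Derivation:
Canonical form:  k ∪ m ∪ p ∪ s(s(k ∪ k ∪ m ∪ p, s(p, p, k), inv(k)), k ∪ m ∪ m ∪ m ∪ p ∪ p, p) ∪ s(t(inv(p), k ∪ m ∪ p ∪ p) ∪ t(k ∪ p, k ∪ m ∪ p) ∪ t(m, k), t(s(inv(m), inv(k), t(m, m)), t(s(k, p, m), inv(m))), inv(s(m, m, m)) ∪ k ∪ m ∪ m ∪ s(k, k, k) ∪ s(m, k, k))
R2 matches:  uses t(m, k);  v := m, x := t(inv(p), k ∪ m ∪ p ∪ p) ∪ t(k ∪ p, k ∪ m ∪ p)
Every leftover argument binds to the variable; the entire application is replaced.
New term:  k ∪ m ∪ p ∪ s(s(k ∪ k ∪ m ∪ p, s(p, p, k), inv(k)), k ∪ m ∪ m ∪ m ∪ p ∪ p, p) ∪ s(t(inv(p), k ∪ m ∪ p ∪ p) ∪ t(k ∪ p, k ∪ m ∪ p), t(s(inv(m), inv(k), t(m, m)), t(s(k, p, m), inv(m))), inv(s(m, m, m)) ∪ k ∪ m ∪ m ∪ s(k, k, k) ∪ s(m, k, k))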